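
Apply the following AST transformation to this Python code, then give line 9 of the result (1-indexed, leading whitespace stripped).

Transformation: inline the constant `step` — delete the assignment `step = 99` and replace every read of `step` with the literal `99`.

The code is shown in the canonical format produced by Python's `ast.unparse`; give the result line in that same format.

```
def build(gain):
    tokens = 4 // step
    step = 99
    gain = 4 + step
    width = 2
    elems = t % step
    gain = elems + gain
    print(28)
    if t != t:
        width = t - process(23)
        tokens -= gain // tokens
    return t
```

Transformed code:
def build(gain):
    tokens = 4 // 99
    gain = 4 + 99
    width = 2
    elems = t % 99
    gain = elems + gain
    print(28)
    if t != t:
        width = t - process(23)
        tokens -= gain // tokens
    return t

width = t - process(23)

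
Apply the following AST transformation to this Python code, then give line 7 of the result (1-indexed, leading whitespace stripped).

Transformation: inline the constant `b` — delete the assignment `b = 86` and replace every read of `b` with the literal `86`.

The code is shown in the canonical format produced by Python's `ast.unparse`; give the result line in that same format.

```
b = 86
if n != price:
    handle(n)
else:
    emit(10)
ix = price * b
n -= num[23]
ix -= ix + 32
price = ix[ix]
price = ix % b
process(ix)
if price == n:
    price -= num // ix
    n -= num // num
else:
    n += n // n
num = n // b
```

ix -= ix + 32

Transformed code:
if n != price:
    handle(n)
else:
    emit(10)
ix = price * 86
n -= num[23]
ix -= ix + 32
price = ix[ix]
price = ix % 86
process(ix)
if price == n:
    price -= num // ix
    n -= num // num
else:
    n += n // n
num = n // 86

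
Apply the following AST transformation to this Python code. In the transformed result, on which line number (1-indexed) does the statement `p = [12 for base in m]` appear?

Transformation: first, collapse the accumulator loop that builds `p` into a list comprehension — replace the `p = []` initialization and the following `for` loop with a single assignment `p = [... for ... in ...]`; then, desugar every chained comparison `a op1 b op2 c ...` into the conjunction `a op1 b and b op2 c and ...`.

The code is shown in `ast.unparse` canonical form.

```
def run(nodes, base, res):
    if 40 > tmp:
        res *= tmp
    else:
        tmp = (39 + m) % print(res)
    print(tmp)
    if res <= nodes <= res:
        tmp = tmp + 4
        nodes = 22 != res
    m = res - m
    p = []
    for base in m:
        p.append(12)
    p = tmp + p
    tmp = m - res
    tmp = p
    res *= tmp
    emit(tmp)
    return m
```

Transformed code:
def run(nodes, base, res):
    if 40 > tmp:
        res *= tmp
    else:
        tmp = (39 + m) % print(res)
    print(tmp)
    if res <= nodes and nodes <= res:
        tmp = tmp + 4
        nodes = 22 != res
    m = res - m
    p = [12 for base in m]
    p = tmp + p
    tmp = m - res
    tmp = p
    res *= tmp
    emit(tmp)
    return m

11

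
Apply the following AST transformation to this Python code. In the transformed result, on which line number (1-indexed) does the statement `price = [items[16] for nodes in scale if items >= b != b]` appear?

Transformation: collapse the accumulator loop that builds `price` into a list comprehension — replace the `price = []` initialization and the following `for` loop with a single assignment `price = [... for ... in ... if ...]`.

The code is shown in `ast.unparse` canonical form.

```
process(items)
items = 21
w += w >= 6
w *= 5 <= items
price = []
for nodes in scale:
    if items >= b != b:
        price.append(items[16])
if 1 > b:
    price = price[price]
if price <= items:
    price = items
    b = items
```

5

Transformed code:
process(items)
items = 21
w += w >= 6
w *= 5 <= items
price = [items[16] for nodes in scale if items >= b != b]
if 1 > b:
    price = price[price]
if price <= items:
    price = items
    b = items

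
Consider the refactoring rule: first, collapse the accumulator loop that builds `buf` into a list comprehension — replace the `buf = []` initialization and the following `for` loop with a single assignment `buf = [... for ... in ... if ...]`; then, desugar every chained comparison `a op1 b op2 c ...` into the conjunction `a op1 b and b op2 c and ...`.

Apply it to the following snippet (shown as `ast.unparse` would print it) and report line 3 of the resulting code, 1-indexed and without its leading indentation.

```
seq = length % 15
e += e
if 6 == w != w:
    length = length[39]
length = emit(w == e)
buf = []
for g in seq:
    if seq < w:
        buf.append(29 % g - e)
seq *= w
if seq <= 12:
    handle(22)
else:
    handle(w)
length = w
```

Transformed code:
seq = length % 15
e += e
if 6 == w and w != w:
    length = length[39]
length = emit(w == e)
buf = [29 % g - e for g in seq if seq < w]
seq *= w
if seq <= 12:
    handle(22)
else:
    handle(w)
length = w

if 6 == w and w != w:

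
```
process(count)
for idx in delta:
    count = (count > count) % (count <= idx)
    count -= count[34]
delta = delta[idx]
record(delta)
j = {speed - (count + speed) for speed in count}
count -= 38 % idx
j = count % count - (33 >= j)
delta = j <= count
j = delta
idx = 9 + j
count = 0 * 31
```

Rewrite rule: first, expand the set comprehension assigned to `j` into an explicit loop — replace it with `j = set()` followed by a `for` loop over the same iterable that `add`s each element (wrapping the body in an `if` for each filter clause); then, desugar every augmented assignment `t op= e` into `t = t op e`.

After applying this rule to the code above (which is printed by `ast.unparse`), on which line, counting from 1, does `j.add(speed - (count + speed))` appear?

9

Transformed code:
process(count)
for idx in delta:
    count = (count > count) % (count <= idx)
    count = count - count[34]
delta = delta[idx]
record(delta)
j = set()
for speed in count:
    j.add(speed - (count + speed))
count = count - 38 % idx
j = count % count - (33 >= j)
delta = j <= count
j = delta
idx = 9 + j
count = 0 * 31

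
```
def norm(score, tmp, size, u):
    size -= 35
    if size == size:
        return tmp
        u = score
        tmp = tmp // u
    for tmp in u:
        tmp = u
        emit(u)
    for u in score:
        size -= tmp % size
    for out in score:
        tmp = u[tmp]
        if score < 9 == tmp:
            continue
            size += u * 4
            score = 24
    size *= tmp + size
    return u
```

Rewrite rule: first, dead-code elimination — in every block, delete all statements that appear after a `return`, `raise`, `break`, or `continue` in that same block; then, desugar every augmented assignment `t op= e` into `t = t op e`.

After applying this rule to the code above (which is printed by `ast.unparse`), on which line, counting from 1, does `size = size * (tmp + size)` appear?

14

Transformed code:
def norm(score, tmp, size, u):
    size = size - 35
    if size == size:
        return tmp
    for tmp in u:
        tmp = u
        emit(u)
    for u in score:
        size = size - tmp % size
    for out in score:
        tmp = u[tmp]
        if score < 9 == tmp:
            continue
    size = size * (tmp + size)
    return u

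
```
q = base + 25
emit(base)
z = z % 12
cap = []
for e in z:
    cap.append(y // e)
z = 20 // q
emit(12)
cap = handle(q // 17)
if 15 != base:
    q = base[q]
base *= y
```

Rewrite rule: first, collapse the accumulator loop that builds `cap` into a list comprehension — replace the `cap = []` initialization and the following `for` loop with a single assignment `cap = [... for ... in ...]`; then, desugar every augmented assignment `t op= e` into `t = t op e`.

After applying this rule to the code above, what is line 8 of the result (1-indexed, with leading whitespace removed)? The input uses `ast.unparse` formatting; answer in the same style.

if 15 != base:

Transformed code:
q = base + 25
emit(base)
z = z % 12
cap = [y // e for e in z]
z = 20 // q
emit(12)
cap = handle(q // 17)
if 15 != base:
    q = base[q]
base = base * y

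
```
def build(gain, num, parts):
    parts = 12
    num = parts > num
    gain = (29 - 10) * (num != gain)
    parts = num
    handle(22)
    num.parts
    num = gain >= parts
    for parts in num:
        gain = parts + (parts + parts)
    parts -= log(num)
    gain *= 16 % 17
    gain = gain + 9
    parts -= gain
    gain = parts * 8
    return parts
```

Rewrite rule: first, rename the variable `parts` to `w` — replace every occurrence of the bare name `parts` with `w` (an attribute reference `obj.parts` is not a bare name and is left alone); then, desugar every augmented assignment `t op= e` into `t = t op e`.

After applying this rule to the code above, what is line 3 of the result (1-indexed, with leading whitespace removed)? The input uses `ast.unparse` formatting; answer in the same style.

num = w > num

Transformed code:
def build(gain, num, w):
    w = 12
    num = w > num
    gain = (29 - 10) * (num != gain)
    w = num
    handle(22)
    num.parts
    num = gain >= w
    for w in num:
        gain = w + (w + w)
    w = w - log(num)
    gain = gain * (16 % 17)
    gain = gain + 9
    w = w - gain
    gain = w * 8
    return w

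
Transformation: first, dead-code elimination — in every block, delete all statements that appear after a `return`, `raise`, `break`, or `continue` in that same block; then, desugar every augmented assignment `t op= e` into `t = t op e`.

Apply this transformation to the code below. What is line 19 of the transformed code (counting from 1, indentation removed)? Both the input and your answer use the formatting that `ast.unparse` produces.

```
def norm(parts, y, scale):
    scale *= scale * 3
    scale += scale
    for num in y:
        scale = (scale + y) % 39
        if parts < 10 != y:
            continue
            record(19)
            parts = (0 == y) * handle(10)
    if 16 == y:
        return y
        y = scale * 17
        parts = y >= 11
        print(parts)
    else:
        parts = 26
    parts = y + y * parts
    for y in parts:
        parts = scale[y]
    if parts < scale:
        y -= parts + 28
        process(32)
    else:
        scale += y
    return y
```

scale = scale + y

Transformed code:
def norm(parts, y, scale):
    scale = scale * (scale * 3)
    scale = scale + scale
    for num in y:
        scale = (scale + y) % 39
        if parts < 10 != y:
            continue
    if 16 == y:
        return y
    else:
        parts = 26
    parts = y + y * parts
    for y in parts:
        parts = scale[y]
    if parts < scale:
        y = y - (parts + 28)
        process(32)
    else:
        scale = scale + y
    return y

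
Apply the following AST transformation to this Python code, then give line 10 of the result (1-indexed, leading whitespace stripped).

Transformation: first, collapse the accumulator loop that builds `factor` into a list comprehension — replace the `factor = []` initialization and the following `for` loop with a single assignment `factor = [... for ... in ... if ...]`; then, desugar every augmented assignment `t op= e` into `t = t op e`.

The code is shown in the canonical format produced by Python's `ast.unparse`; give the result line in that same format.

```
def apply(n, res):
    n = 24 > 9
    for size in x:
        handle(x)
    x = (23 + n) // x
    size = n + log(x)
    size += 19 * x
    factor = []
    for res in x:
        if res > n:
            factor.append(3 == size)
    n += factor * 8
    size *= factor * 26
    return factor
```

size = size * (factor * 26)

Transformed code:
def apply(n, res):
    n = 24 > 9
    for size in x:
        handle(x)
    x = (23 + n) // x
    size = n + log(x)
    size = size + 19 * x
    factor = [3 == size for res in x if res > n]
    n = n + factor * 8
    size = size * (factor * 26)
    return factor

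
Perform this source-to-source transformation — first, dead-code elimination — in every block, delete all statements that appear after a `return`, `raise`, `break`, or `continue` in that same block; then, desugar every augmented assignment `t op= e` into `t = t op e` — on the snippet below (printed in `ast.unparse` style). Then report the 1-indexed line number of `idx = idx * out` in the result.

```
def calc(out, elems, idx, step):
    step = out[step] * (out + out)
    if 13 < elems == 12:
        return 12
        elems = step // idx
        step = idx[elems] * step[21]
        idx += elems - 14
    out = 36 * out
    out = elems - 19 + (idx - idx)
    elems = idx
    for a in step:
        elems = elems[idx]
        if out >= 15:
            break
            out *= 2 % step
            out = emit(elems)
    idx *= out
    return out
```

Transformed code:
def calc(out, elems, idx, step):
    step = out[step] * (out + out)
    if 13 < elems == 12:
        return 12
    out = 36 * out
    out = elems - 19 + (idx - idx)
    elems = idx
    for a in step:
        elems = elems[idx]
        if out >= 15:
            break
    idx = idx * out
    return out

12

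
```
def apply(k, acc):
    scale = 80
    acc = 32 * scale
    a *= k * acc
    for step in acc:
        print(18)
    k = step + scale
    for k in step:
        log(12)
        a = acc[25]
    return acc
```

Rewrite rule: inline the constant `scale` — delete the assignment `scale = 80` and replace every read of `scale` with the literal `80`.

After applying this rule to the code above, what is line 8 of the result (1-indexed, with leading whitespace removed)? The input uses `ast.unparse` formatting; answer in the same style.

Transformed code:
def apply(k, acc):
    acc = 32 * 80
    a *= k * acc
    for step in acc:
        print(18)
    k = step + 80
    for k in step:
        log(12)
        a = acc[25]
    return acc

log(12)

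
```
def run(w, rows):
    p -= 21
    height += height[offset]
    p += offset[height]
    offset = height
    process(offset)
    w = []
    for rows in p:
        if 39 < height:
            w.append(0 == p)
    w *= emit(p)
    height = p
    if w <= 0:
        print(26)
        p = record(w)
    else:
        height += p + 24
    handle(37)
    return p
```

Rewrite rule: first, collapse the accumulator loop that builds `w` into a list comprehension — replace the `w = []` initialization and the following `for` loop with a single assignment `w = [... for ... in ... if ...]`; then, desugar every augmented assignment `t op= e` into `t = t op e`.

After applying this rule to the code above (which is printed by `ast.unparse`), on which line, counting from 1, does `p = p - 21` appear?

Transformed code:
def run(w, rows):
    p = p - 21
    height = height + height[offset]
    p = p + offset[height]
    offset = height
    process(offset)
    w = [0 == p for rows in p if 39 < height]
    w = w * emit(p)
    height = p
    if w <= 0:
        print(26)
        p = record(w)
    else:
        height = height + (p + 24)
    handle(37)
    return p

2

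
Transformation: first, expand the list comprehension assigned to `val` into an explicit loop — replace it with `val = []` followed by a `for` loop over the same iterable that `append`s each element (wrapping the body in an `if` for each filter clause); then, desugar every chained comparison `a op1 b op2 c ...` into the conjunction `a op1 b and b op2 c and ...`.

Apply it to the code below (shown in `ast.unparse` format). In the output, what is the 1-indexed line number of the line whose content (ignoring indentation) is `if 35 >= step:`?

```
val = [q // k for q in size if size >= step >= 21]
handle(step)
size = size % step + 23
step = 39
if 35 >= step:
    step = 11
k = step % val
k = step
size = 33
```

8

Transformed code:
val = []
for q in size:
    if size >= step and step >= 21:
        val.append(q // k)
handle(step)
size = size % step + 23
step = 39
if 35 >= step:
    step = 11
k = step % val
k = step
size = 33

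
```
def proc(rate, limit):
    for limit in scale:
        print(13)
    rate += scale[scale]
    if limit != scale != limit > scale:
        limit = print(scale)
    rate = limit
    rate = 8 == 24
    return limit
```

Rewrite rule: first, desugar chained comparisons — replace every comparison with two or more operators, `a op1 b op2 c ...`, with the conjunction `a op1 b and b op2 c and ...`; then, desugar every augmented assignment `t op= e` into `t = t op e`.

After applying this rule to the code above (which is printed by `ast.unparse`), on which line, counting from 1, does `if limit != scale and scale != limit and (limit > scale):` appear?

5

Transformed code:
def proc(rate, limit):
    for limit in scale:
        print(13)
    rate = rate + scale[scale]
    if limit != scale and scale != limit and (limit > scale):
        limit = print(scale)
    rate = limit
    rate = 8 == 24
    return limit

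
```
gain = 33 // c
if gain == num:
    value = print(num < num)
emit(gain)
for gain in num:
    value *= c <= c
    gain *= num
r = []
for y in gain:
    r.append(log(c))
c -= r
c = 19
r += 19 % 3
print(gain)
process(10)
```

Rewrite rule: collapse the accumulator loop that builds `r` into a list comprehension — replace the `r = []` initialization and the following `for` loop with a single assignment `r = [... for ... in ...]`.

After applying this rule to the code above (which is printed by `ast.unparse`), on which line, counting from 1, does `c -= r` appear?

Transformed code:
gain = 33 // c
if gain == num:
    value = print(num < num)
emit(gain)
for gain in num:
    value *= c <= c
    gain *= num
r = [log(c) for y in gain]
c -= r
c = 19
r += 19 % 3
print(gain)
process(10)

9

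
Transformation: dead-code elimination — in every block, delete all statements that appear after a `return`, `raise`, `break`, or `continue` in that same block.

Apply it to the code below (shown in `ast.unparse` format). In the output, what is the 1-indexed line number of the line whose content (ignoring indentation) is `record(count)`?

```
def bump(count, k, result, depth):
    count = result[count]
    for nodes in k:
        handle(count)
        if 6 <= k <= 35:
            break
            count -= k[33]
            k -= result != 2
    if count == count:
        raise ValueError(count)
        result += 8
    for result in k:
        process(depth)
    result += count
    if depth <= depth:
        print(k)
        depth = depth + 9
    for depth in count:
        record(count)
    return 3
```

Transformed code:
def bump(count, k, result, depth):
    count = result[count]
    for nodes in k:
        handle(count)
        if 6 <= k <= 35:
            break
    if count == count:
        raise ValueError(count)
    for result in k:
        process(depth)
    result += count
    if depth <= depth:
        print(k)
        depth = depth + 9
    for depth in count:
        record(count)
    return 3

16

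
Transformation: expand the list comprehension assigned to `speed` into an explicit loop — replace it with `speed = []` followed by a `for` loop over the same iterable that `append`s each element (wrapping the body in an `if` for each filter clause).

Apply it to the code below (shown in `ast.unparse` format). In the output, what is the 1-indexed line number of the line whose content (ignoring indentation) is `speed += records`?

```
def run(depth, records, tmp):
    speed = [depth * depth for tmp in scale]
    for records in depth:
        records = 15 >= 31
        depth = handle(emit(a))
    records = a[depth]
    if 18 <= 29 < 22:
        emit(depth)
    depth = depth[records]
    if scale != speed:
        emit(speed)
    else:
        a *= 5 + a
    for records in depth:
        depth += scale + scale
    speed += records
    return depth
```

18

Transformed code:
def run(depth, records, tmp):
    speed = []
    for tmp in scale:
        speed.append(depth * depth)
    for records in depth:
        records = 15 >= 31
        depth = handle(emit(a))
    records = a[depth]
    if 18 <= 29 < 22:
        emit(depth)
    depth = depth[records]
    if scale != speed:
        emit(speed)
    else:
        a *= 5 + a
    for records in depth:
        depth += scale + scale
    speed += records
    return depth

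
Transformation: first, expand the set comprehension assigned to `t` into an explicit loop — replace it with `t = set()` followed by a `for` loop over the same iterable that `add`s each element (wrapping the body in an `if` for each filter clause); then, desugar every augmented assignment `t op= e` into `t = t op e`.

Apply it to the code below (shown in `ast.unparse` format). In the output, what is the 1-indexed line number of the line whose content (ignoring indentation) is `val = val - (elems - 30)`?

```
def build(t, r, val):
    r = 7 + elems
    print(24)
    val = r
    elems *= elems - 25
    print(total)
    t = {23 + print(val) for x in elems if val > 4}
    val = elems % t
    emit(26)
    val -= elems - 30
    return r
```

Transformed code:
def build(t, r, val):
    r = 7 + elems
    print(24)
    val = r
    elems = elems * (elems - 25)
    print(total)
    t = set()
    for x in elems:
        if val > 4:
            t.add(23 + print(val))
    val = elems % t
    emit(26)
    val = val - (elems - 30)
    return r

13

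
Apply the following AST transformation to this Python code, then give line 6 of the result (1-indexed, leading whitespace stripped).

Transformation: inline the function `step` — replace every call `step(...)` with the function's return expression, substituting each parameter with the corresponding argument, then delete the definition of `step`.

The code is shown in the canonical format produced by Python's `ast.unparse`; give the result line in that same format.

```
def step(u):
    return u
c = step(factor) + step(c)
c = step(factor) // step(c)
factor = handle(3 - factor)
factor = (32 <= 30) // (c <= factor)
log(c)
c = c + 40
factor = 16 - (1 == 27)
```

c = c + 40

Transformed code:
c = factor + c
c = factor // c
factor = handle(3 - factor)
factor = (32 <= 30) // (c <= factor)
log(c)
c = c + 40
factor = 16 - (1 == 27)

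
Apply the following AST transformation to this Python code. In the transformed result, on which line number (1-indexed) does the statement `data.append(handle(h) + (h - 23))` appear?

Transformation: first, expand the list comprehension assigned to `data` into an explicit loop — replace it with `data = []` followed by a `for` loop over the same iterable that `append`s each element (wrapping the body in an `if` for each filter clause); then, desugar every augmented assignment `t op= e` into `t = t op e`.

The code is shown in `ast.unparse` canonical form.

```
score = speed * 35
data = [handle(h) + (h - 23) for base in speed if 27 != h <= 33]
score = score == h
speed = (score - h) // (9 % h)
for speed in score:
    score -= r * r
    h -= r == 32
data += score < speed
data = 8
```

5

Transformed code:
score = speed * 35
data = []
for base in speed:
    if 27 != h <= 33:
        data.append(handle(h) + (h - 23))
score = score == h
speed = (score - h) // (9 % h)
for speed in score:
    score = score - r * r
    h = h - (r == 32)
data = data + (score < speed)
data = 8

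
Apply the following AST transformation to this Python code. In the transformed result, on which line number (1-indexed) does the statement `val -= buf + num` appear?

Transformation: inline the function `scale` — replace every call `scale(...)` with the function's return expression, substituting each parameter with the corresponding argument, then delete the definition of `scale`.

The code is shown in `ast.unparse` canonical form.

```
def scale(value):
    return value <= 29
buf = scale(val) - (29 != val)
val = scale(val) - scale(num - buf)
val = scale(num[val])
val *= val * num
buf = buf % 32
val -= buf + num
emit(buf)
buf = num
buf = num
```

6

Transformed code:
buf = (val <= 29) - (29 != val)
val = (val <= 29) - (num - buf <= 29)
val = num[val] <= 29
val *= val * num
buf = buf % 32
val -= buf + num
emit(buf)
buf = num
buf = num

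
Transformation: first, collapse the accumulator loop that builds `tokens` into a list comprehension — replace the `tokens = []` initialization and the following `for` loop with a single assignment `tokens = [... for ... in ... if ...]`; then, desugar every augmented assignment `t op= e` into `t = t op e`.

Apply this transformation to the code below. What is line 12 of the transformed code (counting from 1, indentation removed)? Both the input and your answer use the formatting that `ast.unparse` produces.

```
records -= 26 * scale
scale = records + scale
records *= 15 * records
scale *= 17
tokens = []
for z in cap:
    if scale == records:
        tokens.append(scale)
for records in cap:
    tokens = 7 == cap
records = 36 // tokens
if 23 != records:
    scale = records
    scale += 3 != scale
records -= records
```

records = records - records

Transformed code:
records = records - 26 * scale
scale = records + scale
records = records * (15 * records)
scale = scale * 17
tokens = [scale for z in cap if scale == records]
for records in cap:
    tokens = 7 == cap
records = 36 // tokens
if 23 != records:
    scale = records
    scale = scale + (3 != scale)
records = records - records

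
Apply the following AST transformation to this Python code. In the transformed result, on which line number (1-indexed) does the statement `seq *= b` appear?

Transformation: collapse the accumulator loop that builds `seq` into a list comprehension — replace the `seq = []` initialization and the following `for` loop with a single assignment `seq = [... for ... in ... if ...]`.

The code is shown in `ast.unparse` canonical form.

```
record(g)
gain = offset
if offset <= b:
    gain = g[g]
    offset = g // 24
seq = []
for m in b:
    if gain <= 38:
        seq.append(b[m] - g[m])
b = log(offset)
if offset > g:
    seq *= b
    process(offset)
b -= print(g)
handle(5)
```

9

Transformed code:
record(g)
gain = offset
if offset <= b:
    gain = g[g]
    offset = g // 24
seq = [b[m] - g[m] for m in b if gain <= 38]
b = log(offset)
if offset > g:
    seq *= b
    process(offset)
b -= print(g)
handle(5)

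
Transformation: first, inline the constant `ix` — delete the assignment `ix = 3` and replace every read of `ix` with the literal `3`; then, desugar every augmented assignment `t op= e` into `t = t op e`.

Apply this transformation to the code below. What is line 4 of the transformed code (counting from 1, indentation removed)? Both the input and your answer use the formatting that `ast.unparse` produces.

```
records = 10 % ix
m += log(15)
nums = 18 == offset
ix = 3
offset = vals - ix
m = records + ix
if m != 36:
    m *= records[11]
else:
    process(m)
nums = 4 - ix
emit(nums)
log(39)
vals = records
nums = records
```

Transformed code:
records = 10 % 3
m = m + log(15)
nums = 18 == offset
offset = vals - 3
m = records + 3
if m != 36:
    m = m * records[11]
else:
    process(m)
nums = 4 - 3
emit(nums)
log(39)
vals = records
nums = records

offset = vals - 3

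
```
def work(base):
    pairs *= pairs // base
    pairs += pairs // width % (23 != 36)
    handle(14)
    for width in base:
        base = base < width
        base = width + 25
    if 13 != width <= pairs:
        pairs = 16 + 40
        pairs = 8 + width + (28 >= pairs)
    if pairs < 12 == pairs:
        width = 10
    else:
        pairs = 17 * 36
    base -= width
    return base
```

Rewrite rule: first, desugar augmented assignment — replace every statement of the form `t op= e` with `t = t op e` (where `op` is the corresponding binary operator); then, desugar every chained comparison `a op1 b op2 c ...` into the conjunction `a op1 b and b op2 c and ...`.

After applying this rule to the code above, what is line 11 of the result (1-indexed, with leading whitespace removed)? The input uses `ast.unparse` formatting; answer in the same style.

Transformed code:
def work(base):
    pairs = pairs * (pairs // base)
    pairs = pairs + pairs // width % (23 != 36)
    handle(14)
    for width in base:
        base = base < width
        base = width + 25
    if 13 != width and width <= pairs:
        pairs = 16 + 40
        pairs = 8 + width + (28 >= pairs)
    if pairs < 12 and 12 == pairs:
        width = 10
    else:
        pairs = 17 * 36
    base = base - width
    return base

if pairs < 12 and 12 == pairs:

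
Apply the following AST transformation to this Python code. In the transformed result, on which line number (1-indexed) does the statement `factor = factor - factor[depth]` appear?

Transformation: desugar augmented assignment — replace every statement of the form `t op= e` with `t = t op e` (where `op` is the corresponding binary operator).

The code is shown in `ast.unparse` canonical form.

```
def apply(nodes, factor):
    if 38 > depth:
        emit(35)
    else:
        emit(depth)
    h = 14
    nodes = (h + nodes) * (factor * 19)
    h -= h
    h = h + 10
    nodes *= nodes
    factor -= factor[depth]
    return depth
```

11

Transformed code:
def apply(nodes, factor):
    if 38 > depth:
        emit(35)
    else:
        emit(depth)
    h = 14
    nodes = (h + nodes) * (factor * 19)
    h = h - h
    h = h + 10
    nodes = nodes * nodes
    factor = factor - factor[depth]
    return depth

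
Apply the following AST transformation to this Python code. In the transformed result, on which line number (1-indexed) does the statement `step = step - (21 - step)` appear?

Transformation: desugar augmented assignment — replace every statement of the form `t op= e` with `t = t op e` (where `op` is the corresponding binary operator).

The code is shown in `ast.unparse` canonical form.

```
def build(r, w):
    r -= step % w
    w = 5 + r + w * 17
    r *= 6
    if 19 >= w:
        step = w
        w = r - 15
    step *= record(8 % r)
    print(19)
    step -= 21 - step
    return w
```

10

Transformed code:
def build(r, w):
    r = r - step % w
    w = 5 + r + w * 17
    r = r * 6
    if 19 >= w:
        step = w
        w = r - 15
    step = step * record(8 % r)
    print(19)
    step = step - (21 - step)
    return w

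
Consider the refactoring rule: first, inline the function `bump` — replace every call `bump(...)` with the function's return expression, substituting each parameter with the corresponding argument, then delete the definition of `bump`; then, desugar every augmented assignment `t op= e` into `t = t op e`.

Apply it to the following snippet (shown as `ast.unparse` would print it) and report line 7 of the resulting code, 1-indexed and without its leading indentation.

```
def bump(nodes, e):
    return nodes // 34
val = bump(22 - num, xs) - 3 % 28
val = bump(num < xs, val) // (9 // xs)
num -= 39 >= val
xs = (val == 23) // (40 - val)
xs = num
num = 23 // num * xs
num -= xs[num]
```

Transformed code:
val = (22 - num) // 34 - 3 % 28
val = (num < xs) // 34 // (9 // xs)
num = num - (39 >= val)
xs = (val == 23) // (40 - val)
xs = num
num = 23 // num * xs
num = num - xs[num]

num = num - xs[num]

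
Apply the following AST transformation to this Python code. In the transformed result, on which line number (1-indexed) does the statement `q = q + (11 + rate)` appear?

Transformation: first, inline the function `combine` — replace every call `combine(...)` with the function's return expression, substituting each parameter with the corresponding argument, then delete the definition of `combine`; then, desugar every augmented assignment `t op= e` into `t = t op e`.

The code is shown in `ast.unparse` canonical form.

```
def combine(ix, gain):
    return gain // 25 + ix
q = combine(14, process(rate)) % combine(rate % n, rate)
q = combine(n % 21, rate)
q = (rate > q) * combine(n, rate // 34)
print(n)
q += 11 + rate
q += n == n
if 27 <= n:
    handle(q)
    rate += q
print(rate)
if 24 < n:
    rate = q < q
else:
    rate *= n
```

5

Transformed code:
q = (process(rate) // 25 + 14) % (rate // 25 + rate % n)
q = rate // 25 + n % 21
q = (rate > q) * (rate // 34 // 25 + n)
print(n)
q = q + (11 + rate)
q = q + (n == n)
if 27 <= n:
    handle(q)
    rate = rate + q
print(rate)
if 24 < n:
    rate = q < q
else:
    rate = rate * n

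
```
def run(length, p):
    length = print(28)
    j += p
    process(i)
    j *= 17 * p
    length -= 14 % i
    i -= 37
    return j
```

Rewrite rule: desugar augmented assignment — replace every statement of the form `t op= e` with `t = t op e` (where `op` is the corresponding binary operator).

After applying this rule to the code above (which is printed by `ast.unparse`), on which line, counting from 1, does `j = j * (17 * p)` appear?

Transformed code:
def run(length, p):
    length = print(28)
    j = j + p
    process(i)
    j = j * (17 * p)
    length = length - 14 % i
    i = i - 37
    return j

5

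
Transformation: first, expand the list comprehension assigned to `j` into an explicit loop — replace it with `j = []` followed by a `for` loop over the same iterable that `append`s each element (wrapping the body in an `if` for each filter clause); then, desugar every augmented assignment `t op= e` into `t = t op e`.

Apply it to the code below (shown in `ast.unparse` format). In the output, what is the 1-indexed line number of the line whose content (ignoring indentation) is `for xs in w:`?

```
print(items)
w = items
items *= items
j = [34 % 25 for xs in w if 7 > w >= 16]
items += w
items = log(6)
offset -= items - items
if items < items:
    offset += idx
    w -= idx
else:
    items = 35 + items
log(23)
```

5

Transformed code:
print(items)
w = items
items = items * items
j = []
for xs in w:
    if 7 > w >= 16:
        j.append(34 % 25)
items = items + w
items = log(6)
offset = offset - (items - items)
if items < items:
    offset = offset + idx
    w = w - idx
else:
    items = 35 + items
log(23)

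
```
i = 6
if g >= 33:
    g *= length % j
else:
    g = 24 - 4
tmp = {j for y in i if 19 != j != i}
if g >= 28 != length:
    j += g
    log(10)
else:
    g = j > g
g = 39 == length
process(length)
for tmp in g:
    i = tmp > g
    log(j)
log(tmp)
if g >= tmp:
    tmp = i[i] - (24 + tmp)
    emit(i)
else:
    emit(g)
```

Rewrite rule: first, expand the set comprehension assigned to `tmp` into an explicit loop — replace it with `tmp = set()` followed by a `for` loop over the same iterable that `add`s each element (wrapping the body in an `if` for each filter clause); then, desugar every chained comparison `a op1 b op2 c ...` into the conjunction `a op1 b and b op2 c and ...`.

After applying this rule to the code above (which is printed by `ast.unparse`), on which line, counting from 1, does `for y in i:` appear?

Transformed code:
i = 6
if g >= 33:
    g *= length % j
else:
    g = 24 - 4
tmp = set()
for y in i:
    if 19 != j and j != i:
        tmp.add(j)
if g >= 28 and 28 != length:
    j += g
    log(10)
else:
    g = j > g
g = 39 == length
process(length)
for tmp in g:
    i = tmp > g
    log(j)
log(tmp)
if g >= tmp:
    tmp = i[i] - (24 + tmp)
    emit(i)
else:
    emit(g)

7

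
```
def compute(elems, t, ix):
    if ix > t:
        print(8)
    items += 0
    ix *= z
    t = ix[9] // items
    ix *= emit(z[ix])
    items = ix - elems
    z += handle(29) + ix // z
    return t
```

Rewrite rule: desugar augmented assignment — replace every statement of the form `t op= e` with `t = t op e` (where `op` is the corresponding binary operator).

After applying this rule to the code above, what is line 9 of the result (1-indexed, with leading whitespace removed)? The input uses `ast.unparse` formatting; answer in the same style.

Transformed code:
def compute(elems, t, ix):
    if ix > t:
        print(8)
    items = items + 0
    ix = ix * z
    t = ix[9] // items
    ix = ix * emit(z[ix])
    items = ix - elems
    z = z + (handle(29) + ix // z)
    return t

z = z + (handle(29) + ix // z)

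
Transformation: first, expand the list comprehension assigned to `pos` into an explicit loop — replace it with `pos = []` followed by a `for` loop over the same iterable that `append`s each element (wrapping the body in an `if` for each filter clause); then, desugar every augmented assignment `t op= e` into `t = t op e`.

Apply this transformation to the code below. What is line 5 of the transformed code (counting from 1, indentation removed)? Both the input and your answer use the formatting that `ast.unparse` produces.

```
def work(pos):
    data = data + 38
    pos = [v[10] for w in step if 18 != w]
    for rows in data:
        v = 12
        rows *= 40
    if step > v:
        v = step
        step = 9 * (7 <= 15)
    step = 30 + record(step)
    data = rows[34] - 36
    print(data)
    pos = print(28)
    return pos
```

Transformed code:
def work(pos):
    data = data + 38
    pos = []
    for w in step:
        if 18 != w:
            pos.append(v[10])
    for rows in data:
        v = 12
        rows = rows * 40
    if step > v:
        v = step
        step = 9 * (7 <= 15)
    step = 30 + record(step)
    data = rows[34] - 36
    print(data)
    pos = print(28)
    return pos

if 18 != w:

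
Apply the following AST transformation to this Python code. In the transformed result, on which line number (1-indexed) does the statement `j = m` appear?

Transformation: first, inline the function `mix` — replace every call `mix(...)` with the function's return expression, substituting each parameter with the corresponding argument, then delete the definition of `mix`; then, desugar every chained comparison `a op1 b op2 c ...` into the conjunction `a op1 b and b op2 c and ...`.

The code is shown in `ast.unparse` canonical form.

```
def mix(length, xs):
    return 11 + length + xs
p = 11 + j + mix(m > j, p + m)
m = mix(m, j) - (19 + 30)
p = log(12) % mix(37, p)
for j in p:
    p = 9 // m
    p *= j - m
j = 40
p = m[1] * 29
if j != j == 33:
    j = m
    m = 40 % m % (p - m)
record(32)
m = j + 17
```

Transformed code:
p = 11 + j + (11 + (m > j) + (p + m))
m = 11 + m + j - (19 + 30)
p = log(12) % (11 + 37 + p)
for j in p:
    p = 9 // m
    p *= j - m
j = 40
p = m[1] * 29
if j != j and j == 33:
    j = m
    m = 40 % m % (p - m)
record(32)
m = j + 17

10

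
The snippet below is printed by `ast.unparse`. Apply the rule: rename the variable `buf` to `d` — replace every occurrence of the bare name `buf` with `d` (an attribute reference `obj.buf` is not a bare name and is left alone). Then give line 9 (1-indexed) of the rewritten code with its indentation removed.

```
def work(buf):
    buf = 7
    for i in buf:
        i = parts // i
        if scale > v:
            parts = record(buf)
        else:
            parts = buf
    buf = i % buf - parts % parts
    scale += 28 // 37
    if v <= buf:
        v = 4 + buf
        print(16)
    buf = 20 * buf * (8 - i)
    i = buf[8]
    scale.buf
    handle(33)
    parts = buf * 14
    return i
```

d = i % d - parts % parts

Transformed code:
def work(d):
    d = 7
    for i in d:
        i = parts // i
        if scale > v:
            parts = record(d)
        else:
            parts = d
    d = i % d - parts % parts
    scale += 28 // 37
    if v <= d:
        v = 4 + d
        print(16)
    d = 20 * d * (8 - i)
    i = d[8]
    scale.buf
    handle(33)
    parts = d * 14
    return i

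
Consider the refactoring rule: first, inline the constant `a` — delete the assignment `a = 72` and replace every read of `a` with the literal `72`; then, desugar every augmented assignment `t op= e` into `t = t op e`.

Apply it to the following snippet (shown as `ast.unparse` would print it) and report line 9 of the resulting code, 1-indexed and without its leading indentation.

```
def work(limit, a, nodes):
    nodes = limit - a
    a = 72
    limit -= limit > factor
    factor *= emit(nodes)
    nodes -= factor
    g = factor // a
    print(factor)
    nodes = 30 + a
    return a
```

Transformed code:
def work(limit, a, nodes):
    nodes = limit - 72
    limit = limit - (limit > factor)
    factor = factor * emit(nodes)
    nodes = nodes - factor
    g = factor // 72
    print(factor)
    nodes = 30 + 72
    return 72

return 72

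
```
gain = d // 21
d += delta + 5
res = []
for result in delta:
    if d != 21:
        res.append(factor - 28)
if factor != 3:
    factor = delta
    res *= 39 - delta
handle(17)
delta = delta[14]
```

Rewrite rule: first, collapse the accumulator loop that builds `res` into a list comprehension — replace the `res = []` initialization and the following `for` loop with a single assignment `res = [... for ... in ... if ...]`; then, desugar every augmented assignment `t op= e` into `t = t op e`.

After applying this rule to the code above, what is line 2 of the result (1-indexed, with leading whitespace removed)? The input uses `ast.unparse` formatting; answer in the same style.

Transformed code:
gain = d // 21
d = d + (delta + 5)
res = [factor - 28 for result in delta if d != 21]
if factor != 3:
    factor = delta
    res = res * (39 - delta)
handle(17)
delta = delta[14]

d = d + (delta + 5)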